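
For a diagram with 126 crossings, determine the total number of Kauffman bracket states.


Each crossing contributes 2 choices (A-smoothing or B-smoothing).
Total states = 2^126 = 85070591730234615865843651857942052864

85070591730234615865843651857942052864


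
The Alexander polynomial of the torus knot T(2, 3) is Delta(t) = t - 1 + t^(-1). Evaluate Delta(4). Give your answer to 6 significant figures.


Substituting t = 4 into Delta(t) = t - 1 + t^(-1):
Term values: (4) + (-1) + (0.25)
Sum = 3.25
Rounded to 6 significant figures: 3.25

3.25


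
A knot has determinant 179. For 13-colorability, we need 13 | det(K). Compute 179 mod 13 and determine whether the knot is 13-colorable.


Step 1: A knot is p-colorable if and only if p divides its determinant.
Step 2: Compute 179 mod 13.
179 = 13 * 13 + 10
Step 3: 179 mod 13 = 10
Step 4: The knot is 13-colorable: no

10


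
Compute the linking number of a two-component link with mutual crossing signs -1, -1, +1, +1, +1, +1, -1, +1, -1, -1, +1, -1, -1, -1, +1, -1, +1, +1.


Step 1: Count positive crossings: 9
Step 2: Count negative crossings: 9
Step 3: Sum of signs = 9 - 9 = 0
Step 4: Linking number = sum/2 = 0/2 = 0

0


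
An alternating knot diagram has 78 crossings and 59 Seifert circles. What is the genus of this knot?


For alternating knots, g = (c - s + 1)/2.
= (78 - 59 + 1)/2
= 20/2 = 10

10


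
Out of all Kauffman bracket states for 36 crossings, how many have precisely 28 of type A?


We choose which 28 of 36 crossings get A-smoothings.
C(36, 28) = 36! / (28! * 8!)
= 30260340

30260340


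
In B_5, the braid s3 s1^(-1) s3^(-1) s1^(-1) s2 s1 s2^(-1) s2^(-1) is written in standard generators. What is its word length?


The word length counts the number of generators (including inverses).
Listing each generator: s3, s1^(-1), s3^(-1), s1^(-1), s2, s1, s2^(-1), s2^(-1)
There are 8 generators in this braid word.

8


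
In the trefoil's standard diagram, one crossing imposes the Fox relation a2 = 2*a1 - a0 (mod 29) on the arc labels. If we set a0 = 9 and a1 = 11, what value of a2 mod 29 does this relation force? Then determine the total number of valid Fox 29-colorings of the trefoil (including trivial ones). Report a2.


Step 1: Apply the given crossing relation 2*a1 - a0 - a2 = 0 (mod 29).
  a2 = 2*a1 - a0 mod 29
  a2 = 2*11 - 9 mod 29
  a2 = 22 - 9 mod 29
  a2 = 13 mod 29 = 13
Step 2: The trefoil has determinant 3.
  Number of Fox p-colorings (p prime) is p^2 if p = 3, else p.
  Since 29 does not divide 3, only trivial (constant) colorings exist.
  (So the trial a0 = 9, a1 = 11 with a0 != a1 does NOT extend to a valid coloring of the whole trefoil: the other two crossing relations require 3*(a1 - a0) = 0 (mod 29), which fails.)
  Total colorings = 29
Step 3: a2 = 13, total Fox 29-colorings = 29

13


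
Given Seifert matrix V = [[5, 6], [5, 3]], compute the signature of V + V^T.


Step 1: V + V^T = [[10, 11], [11, 6]]
Step 2: trace = 16, det = -61
Step 3: Discriminant = 16^2 - 4*(-61) = 500
Step 4: Eigenvalues: 19.1803, -3.18034
Step 5: Signature = (# positive eigenvalues) - (# negative eigenvalues) = 0

0


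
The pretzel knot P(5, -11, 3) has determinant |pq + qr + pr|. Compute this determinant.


Step 1: Compute pq + qr + pr.
pq = 5*(-11) = -55
qr = (-11)*3 = -33
pr = 5*3 = 15
pq + qr + pr = -55 + (-33) + 15 = -73
Step 2: Take absolute value.
det(P(5,-11,3)) = |-73| = 73

73


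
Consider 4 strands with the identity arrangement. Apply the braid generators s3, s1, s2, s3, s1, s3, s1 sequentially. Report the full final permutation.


Starting with identity [1, 2, 3, 4].
Apply generators in sequence:
  After s3: [1, 2, 4, 3]
  After s1: [2, 1, 4, 3]
  After s2: [2, 4, 1, 3]
  After s3: [2, 4, 3, 1]
  After s1: [4, 2, 3, 1]
  After s3: [4, 2, 1, 3]
  After s1: [2, 4, 1, 3]
Final permutation: [2, 4, 1, 3]

[2, 4, 1, 3]


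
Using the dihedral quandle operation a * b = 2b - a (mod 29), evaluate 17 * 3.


17 * 3 = 2*3 - 17 mod 29
= 6 - 17 mod 29
= -11 mod 29 = 18

18


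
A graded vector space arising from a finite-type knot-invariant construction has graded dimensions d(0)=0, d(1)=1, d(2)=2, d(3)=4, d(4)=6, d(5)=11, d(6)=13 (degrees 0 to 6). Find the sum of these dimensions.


Total dimension = d(0) + d(1) + ... + d(6)
= 0 + 1 + 2 + 4 + 6 + 11 + 13
= 37

37


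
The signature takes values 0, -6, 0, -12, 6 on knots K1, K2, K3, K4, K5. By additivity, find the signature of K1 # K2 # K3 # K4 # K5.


The signature is additive under connected sum.
signature(K1 # K2 # K3 # K4 # K5) = (0) + (-6) + (0) + (-12) + (6)
= -12

-12


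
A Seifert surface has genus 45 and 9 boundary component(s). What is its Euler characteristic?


chi = 2 - 2g - b
= 2 - 2*45 - 9
= 2 - 90 - 9 = -97

-97


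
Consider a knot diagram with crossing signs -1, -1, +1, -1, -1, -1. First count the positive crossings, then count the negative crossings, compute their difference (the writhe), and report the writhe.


Step 1: Count positive crossings (+1).
Positive crossings: 1
Step 2: Count negative crossings (-1).
Negative crossings: 5
Step 3: Writhe = (positive) - (negative)
w = 1 - 5 = -4
Step 4: |w| = 4, and w is negative

-4


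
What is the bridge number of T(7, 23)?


The bridge number of T(p,q) is min(p,q).
min(7, 23) = 7

7


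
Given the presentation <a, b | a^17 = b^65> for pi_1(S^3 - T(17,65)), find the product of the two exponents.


The relation is a^17 = b^65.
Product of exponents = 17 * 65
= 1105

1105


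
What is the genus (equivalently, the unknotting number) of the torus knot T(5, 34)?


For a torus knot T(p,q), both the unknotting number and genus equal (p-1)(q-1)/2.
= (5-1)(34-1)/2
= 4*33/2
= 132/2 = 66

66


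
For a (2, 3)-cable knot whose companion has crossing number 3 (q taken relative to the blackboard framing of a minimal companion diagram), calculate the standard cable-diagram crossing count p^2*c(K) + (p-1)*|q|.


Step 1: Each of the c(K) crossings of the companion diagram becomes p*p = p^2 crossings among the p parallel strands, and each of the |q| twists s_1 s_2 ... s_(p-1) adds (p-1) crossings.
  Crossings = p^2 * c(K) + (p-1)*|q|
Step 2: = 2^2 * 3 + (2-1)*3
Step 3: = 4*3 + 1*3
Step 4: = 12 + 3 = 15

15


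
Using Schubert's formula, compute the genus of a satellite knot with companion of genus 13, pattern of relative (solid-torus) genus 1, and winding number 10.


Schubert: g(satellite) = g_rel(pattern) + |winding| * g(companion),
where g_rel(pattern) is the genus of the pattern relative to the solid torus.
= 1 + 10 * 13
= 1 + 130 = 131

131


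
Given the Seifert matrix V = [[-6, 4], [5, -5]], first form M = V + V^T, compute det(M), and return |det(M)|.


Step 1: Form V + V^T where V = [[-6, 4], [5, -5]]
  V^T = [[-6, 5], [4, -5]]
  V + V^T = [[-12, 9], [9, -10]]
Step 2: det(V + V^T) = (-12)*(-10) - 9*9
  = 120 - 81 = 39
Step 3: Knot determinant = |det(V + V^T)| = |39| = 39

39


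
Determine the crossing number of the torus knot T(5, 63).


For a torus knot T(p, q) with gcd(p,q)=1,
the crossing number is min(p*(q-1), q*(p-1)).
p*(q-1) = 5*62 = 310
q*(p-1) = 63*4 = 252
min(310, 252) = 252

252


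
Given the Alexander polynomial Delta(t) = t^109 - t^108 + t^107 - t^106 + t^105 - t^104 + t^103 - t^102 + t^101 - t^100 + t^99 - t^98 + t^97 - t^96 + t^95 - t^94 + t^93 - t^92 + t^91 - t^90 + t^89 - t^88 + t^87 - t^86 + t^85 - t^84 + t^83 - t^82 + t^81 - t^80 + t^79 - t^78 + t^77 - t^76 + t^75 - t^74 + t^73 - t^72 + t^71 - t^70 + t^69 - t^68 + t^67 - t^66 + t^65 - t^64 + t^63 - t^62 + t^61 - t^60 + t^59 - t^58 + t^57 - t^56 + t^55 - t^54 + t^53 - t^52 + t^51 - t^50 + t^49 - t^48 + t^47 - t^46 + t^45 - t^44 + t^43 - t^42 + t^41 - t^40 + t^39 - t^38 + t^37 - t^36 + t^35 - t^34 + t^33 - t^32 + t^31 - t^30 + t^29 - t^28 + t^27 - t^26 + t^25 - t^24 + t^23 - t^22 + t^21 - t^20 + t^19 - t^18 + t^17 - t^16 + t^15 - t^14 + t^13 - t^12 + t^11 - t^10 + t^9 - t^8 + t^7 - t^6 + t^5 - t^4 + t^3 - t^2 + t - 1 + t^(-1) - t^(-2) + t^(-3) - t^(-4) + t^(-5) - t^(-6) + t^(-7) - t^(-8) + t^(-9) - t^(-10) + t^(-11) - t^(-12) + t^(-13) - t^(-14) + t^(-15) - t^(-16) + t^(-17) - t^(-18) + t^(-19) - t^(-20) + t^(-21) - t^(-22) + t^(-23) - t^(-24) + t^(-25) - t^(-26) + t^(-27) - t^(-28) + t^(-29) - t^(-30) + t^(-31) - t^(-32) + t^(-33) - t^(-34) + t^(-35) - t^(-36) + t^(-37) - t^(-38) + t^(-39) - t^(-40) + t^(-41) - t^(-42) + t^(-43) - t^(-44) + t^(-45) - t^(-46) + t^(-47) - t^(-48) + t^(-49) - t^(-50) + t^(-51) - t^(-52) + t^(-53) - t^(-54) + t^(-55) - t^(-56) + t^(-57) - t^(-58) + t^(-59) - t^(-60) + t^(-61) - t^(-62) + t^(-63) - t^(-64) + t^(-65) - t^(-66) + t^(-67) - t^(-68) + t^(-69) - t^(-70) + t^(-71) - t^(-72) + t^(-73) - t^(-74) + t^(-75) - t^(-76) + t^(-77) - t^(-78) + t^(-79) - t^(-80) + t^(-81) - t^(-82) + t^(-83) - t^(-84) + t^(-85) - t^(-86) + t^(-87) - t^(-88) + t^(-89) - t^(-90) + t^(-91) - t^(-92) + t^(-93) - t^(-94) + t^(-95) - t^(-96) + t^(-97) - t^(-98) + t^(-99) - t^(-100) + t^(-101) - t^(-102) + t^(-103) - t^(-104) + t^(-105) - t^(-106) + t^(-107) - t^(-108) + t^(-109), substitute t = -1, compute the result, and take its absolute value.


Step 1: The polynomial has 219 terms with alternating signs, exponents from 109 down to -109.
Step 2: Substitute t = -1. The i-th term has coefficient (-1)^i and exponent (m-i),
  so its value is (-1)^i * (-1)^(m-i) = (-1)^m = -1 for every i.
Step 3: All 219 terms equal -1, so Delta(-1) = 219 * (-1) = -219
Step 4: |Delta(-1)| = 219

219


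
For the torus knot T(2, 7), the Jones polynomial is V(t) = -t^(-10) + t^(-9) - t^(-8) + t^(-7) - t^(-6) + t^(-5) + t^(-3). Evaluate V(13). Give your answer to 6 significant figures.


Substituting t = 13 into V(t) = -t^(-10) + t^(-9) - t^(-8) + t^(-7) - t^(-6) + t^(-5) + t^(-3):
  (-)t^(-10) = -7.25382e-12
  (+)t^(-9) = 9.42996e-11
  (-)t^(-8) = -1.22589e-09
  (+)t^(-7) = 1.59366e-08
  (-)t^(-6) = -2.07176e-07
  (+)t^(-5) = 2.69329e-06
  (+)t^(-3) = 0.000455166
Sum = (-7.25382e-12) + (9.42996e-11) + (-1.22589e-09) + (1.59366e-08) + (-2.07176e-07) + (2.69329e-06) + (0.000455166)
= 0.000457667048
Rounded to 6 significant figures: 0.000457667

0.000457667


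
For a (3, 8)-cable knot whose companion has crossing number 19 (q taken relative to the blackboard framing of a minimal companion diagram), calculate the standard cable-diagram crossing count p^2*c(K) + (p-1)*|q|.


Step 1: Each of the c(K) crossings of the companion diagram becomes p*p = p^2 crossings among the p parallel strands, and each of the |q| twists s_1 s_2 ... s_(p-1) adds (p-1) crossings.
  Crossings = p^2 * c(K) + (p-1)*|q|
Step 2: = 3^2 * 19 + (3-1)*8
Step 3: = 9*19 + 2*8
Step 4: = 171 + 16 = 187

187


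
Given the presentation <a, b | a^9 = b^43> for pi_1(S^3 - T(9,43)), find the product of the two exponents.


The relation is a^9 = b^43.
Product of exponents = 9 * 43
= 387

387


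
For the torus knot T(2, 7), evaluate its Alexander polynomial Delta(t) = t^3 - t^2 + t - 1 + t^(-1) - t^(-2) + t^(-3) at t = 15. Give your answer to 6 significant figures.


Substituting t = 15 into Delta(t) = t^3 - t^2 + t - 1 + t^(-1) - t^(-2) + t^(-3):
Term values: (3375) + (-225) + (15) + (-1) + (0.0666667) + (-0.00444444) + (0.000296296)
Sum = 3164.062519
Rounded to 6 significant figures: 3164.06

3164.06


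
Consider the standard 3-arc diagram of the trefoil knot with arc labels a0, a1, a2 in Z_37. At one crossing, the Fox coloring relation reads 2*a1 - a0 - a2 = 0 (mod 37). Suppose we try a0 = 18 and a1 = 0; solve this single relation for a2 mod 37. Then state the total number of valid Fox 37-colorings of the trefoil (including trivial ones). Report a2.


Step 1: Apply the given crossing relation 2*a1 - a0 - a2 = 0 (mod 37).
  a2 = 2*a1 - a0 mod 37
  a2 = 2*0 - 18 mod 37
  a2 = 0 - 18 mod 37
  a2 = -18 mod 37 = 19
Step 2: The trefoil has determinant 3.
  Number of Fox p-colorings (p prime) is p^2 if p = 3, else p.
  Since 37 does not divide 3, only trivial (constant) colorings exist.
  (So the trial a0 = 18, a1 = 0 with a0 != a1 does NOT extend to a valid coloring of the whole trefoil: the other two crossing relations require 3*(a1 - a0) = 0 (mod 37), which fails.)
  Total colorings = 37
Step 3: a2 = 19, total Fox 37-colorings = 37

19


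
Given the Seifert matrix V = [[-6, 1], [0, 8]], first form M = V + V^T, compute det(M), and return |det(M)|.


Step 1: Form V + V^T where V = [[-6, 1], [0, 8]]
  V^T = [[-6, 0], [1, 8]]
  V + V^T = [[-12, 1], [1, 16]]
Step 2: det(V + V^T) = (-12)*16 - 1*1
  = -192 - 1 = -193
Step 3: Knot determinant = |det(V + V^T)| = |-193| = 193

193


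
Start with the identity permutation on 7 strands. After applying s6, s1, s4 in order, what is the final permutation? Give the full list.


Starting with identity [1, 2, 3, 4, 5, 6, 7].
Apply generators in sequence:
  After s6: [1, 2, 3, 4, 5, 7, 6]
  After s1: [2, 1, 3, 4, 5, 7, 6]
  After s4: [2, 1, 3, 5, 4, 7, 6]
Final permutation: [2, 1, 3, 5, 4, 7, 6]

[2, 1, 3, 5, 4, 7, 6]


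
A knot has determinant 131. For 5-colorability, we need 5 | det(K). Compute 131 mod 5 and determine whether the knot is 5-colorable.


Step 1: A knot is p-colorable if and only if p divides its determinant.
Step 2: Compute 131 mod 5.
131 = 26 * 5 + 1
Step 3: 131 mod 5 = 1
Step 4: The knot is 5-colorable: no

1


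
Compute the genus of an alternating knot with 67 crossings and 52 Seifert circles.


For alternating knots, g = (c - s + 1)/2.
= (67 - 52 + 1)/2
= 16/2 = 8

8


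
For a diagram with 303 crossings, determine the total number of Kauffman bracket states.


Each crossing contributes 2 choices (A-smoothing or B-smoothing).
Total states = 2^303 = 16296287810675888690147565507275025288411747149327490005089123594835050398106693649467179008

16296287810675888690147565507275025288411747149327490005089123594835050398106693649467179008


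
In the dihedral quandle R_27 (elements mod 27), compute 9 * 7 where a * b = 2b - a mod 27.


9 * 7 = 2*7 - 9 mod 27
= 14 - 9 mod 27
= 5 mod 27 = 5

5


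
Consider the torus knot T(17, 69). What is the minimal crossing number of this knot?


For a torus knot T(p, q) with gcd(p,q)=1,
the crossing number is min(p*(q-1), q*(p-1)).
p*(q-1) = 17*68 = 1156
q*(p-1) = 69*16 = 1104
min(1156, 1104) = 1104

1104


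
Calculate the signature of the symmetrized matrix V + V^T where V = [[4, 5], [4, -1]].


Step 1: V + V^T = [[8, 9], [9, -2]]
Step 2: trace = 6, det = -97
Step 3: Discriminant = 6^2 - 4*(-97) = 424
Step 4: Eigenvalues: 13.2956, -7.29563
Step 5: Signature = (# positive eigenvalues) - (# negative eigenvalues) = 0

0


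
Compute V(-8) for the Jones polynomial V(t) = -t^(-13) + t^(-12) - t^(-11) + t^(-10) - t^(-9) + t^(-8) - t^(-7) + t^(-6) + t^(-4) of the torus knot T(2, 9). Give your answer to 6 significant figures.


Substituting t = -8 into V(t) = -t^(-13) + t^(-12) - t^(-11) + t^(-10) - t^(-9) + t^(-8) - t^(-7) + t^(-6) + t^(-4):
  (-)t^(-13) = 1.81899e-12
  (+)t^(-12) = 1.45519e-11
  (-)t^(-11) = 1.16415e-10
  (+)t^(-10) = 9.31323e-10
  (-)t^(-9) = 7.45058e-09
  (+)t^(-8) = 5.96046e-08
  (-)t^(-7) = 4.76837e-07
  (+)t^(-6) = 3.8147e-06
  (+)t^(-4) = 0.000244141
Sum = (1.81899e-12) + (1.45519e-11) + (1.16415e-10) + (9.31323e-10) + (7.45058e-09) + (5.96046e-08) + (4.76837e-07) + (3.8147e-06) + (0.000244141)
= 0.0002485002788
Rounded to 6 significant figures: 0.0002485

0.0002485


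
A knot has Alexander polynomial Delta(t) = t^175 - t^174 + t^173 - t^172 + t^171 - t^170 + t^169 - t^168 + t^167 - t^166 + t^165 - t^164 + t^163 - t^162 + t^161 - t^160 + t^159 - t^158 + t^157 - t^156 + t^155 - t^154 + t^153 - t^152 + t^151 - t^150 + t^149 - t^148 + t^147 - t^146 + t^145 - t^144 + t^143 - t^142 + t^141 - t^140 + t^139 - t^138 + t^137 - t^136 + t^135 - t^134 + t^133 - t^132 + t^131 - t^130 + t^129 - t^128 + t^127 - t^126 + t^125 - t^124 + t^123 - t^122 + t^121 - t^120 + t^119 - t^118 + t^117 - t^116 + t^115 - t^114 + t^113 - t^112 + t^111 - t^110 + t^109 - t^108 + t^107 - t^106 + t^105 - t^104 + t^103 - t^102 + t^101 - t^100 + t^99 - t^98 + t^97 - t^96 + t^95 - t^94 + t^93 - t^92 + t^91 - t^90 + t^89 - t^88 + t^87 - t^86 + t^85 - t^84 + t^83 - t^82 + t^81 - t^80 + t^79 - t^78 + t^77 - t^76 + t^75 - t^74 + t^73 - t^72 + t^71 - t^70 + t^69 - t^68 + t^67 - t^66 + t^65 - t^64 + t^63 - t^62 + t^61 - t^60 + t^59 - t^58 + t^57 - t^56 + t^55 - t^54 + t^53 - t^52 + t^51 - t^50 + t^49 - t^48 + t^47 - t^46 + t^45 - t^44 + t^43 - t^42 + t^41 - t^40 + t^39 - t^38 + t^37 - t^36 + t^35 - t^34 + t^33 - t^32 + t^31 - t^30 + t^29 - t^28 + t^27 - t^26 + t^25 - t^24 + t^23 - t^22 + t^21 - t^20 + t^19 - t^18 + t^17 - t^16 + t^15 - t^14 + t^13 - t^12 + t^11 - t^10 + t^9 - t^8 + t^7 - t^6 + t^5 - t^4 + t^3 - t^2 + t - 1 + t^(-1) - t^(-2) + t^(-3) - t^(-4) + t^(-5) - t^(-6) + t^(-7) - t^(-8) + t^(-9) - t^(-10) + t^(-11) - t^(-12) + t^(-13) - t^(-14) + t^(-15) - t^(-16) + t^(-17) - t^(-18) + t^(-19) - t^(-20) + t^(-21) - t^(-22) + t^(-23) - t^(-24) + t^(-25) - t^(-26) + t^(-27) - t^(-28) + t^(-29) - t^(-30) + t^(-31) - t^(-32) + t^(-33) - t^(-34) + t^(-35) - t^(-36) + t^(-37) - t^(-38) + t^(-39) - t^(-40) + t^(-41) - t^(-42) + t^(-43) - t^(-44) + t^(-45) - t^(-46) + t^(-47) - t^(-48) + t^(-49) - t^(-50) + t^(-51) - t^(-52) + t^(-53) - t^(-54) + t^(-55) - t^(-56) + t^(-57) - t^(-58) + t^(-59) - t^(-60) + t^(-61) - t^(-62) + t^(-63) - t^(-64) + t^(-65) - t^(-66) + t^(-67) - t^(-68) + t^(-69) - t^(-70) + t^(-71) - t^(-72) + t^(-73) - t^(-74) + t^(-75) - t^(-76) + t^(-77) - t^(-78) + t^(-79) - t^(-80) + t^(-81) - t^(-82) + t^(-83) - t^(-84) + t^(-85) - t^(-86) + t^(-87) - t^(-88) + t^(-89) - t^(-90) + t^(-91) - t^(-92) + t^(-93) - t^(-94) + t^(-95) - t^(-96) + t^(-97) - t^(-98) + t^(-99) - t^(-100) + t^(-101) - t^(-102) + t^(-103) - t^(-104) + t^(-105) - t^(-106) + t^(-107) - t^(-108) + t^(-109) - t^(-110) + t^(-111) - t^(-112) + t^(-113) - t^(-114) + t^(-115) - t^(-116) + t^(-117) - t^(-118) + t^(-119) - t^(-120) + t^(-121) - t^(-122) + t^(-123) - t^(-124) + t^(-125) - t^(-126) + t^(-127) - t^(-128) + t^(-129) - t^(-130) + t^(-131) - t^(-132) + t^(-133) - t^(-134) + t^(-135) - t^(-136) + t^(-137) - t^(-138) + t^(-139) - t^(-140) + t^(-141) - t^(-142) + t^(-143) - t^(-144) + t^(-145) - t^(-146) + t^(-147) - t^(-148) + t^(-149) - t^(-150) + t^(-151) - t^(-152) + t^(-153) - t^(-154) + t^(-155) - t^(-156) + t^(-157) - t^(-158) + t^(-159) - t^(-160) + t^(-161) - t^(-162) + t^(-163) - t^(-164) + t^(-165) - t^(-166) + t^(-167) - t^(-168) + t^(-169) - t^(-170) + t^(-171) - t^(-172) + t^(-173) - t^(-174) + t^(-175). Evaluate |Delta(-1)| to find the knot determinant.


Step 1: The polynomial has 351 terms with alternating signs, exponents from 175 down to -175.
Step 2: Substitute t = -1. The i-th term has coefficient (-1)^i and exponent (m-i),
  so its value is (-1)^i * (-1)^(m-i) = (-1)^m = -1 for every i.
Step 3: All 351 terms equal -1, so Delta(-1) = 351 * (-1) = -351
Step 4: |Delta(-1)| = 351

351


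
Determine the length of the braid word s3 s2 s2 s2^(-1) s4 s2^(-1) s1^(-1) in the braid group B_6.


The word length counts the number of generators (including inverses).
Listing each generator: s3, s2, s2, s2^(-1), s4, s2^(-1), s1^(-1)
There are 7 generators in this braid word.

7


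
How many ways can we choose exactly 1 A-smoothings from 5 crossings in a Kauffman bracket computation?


We choose which 1 of 5 crossings get A-smoothings.
C(5, 1) = 5! / (1! * 4!)
= 5

5


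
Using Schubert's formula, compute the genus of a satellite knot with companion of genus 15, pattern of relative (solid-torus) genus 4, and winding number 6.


Schubert: g(satellite) = g_rel(pattern) + |winding| * g(companion),
where g_rel(pattern) is the genus of the pattern relative to the solid torus.
= 4 + 6 * 15
= 4 + 90 = 94

94


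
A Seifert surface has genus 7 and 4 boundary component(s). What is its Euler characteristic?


chi = 2 - 2g - b
= 2 - 2*7 - 4
= 2 - 14 - 4 = -16

-16


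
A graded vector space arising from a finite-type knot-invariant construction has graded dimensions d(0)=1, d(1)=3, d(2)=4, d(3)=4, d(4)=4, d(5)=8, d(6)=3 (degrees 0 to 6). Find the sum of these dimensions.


Total dimension = d(0) + d(1) + ... + d(6)
= 1 + 3 + 4 + 4 + 4 + 8 + 3
= 27

27


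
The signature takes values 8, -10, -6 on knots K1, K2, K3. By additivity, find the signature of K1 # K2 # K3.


The signature is additive under connected sum.
signature(K1 # K2 # K3) = (8) + (-10) + (-6)
= -8

-8


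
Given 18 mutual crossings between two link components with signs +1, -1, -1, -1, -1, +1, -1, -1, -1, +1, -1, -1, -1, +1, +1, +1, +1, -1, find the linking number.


Step 1: Count positive crossings: 7
Step 2: Count negative crossings: 11
Step 3: Sum of signs = 7 - 11 = -4
Step 4: Linking number = sum/2 = -4/2 = -2

-2


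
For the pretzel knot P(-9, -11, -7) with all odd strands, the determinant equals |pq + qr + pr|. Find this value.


Step 1: Compute pq + qr + pr.
pq = (-9)*(-11) = 99
qr = (-11)*(-7) = 77
pr = (-9)*(-7) = 63
pq + qr + pr = 99 + 77 + 63 = 239
Step 2: Take absolute value.
det(P(-9,-11,-7)) = |239| = 239

239


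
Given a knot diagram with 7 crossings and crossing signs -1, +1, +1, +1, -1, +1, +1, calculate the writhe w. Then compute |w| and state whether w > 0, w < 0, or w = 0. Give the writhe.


Step 1: Count positive crossings (+1).
Positive crossings: 5
Step 2: Count negative crossings (-1).
Negative crossings: 2
Step 3: Writhe = (positive) - (negative)
w = 5 - 2 = 3
Step 4: |w| = 3, and w is positive

3


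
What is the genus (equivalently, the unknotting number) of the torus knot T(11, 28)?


For a torus knot T(p,q), both the unknotting number and genus equal (p-1)(q-1)/2.
= (11-1)(28-1)/2
= 10*27/2
= 270/2 = 135

135


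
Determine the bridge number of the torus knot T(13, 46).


The bridge number of T(p,q) is min(p,q).
min(13, 46) = 13

13


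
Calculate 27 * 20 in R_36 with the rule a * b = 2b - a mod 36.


27 * 20 = 2*20 - 27 mod 36
= 40 - 27 mod 36
= 13 mod 36 = 13

13


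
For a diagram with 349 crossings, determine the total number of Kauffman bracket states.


Each crossing contributes 2 choices (A-smoothing or B-smoothing).
Total states = 2^349 = 1146749307995035755805410447651043470398282494584140561868794419693461438044242404035009276555062843277312

1146749307995035755805410447651043470398282494584140561868794419693461438044242404035009276555062843277312


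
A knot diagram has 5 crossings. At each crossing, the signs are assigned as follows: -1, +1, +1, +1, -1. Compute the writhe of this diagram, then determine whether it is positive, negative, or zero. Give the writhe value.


Step 1: Count positive crossings (+1).
Positive crossings: 3
Step 2: Count negative crossings (-1).
Negative crossings: 2
Step 3: Writhe = (positive) - (negative)
w = 3 - 2 = 1
Step 4: |w| = 1, and w is positive

1


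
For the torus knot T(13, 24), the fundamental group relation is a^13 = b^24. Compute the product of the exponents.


The relation is a^13 = b^24.
Product of exponents = 13 * 24
= 312

312


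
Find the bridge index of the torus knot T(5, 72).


The bridge number of T(p,q) is min(p,q).
min(5, 72) = 5

5


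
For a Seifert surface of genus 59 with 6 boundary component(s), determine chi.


chi = 2 - 2g - b
= 2 - 2*59 - 6
= 2 - 118 - 6 = -122

-122


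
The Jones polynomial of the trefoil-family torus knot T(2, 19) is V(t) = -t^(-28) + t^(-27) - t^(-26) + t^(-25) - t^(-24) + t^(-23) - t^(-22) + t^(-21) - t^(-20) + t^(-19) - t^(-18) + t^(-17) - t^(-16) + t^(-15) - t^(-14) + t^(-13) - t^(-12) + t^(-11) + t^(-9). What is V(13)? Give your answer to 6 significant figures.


Substituting t = 13 into V(t) = -t^(-28) + t^(-27) - t^(-26) + t^(-25) - t^(-24) + t^(-23) - t^(-22) + t^(-21) - t^(-20) + t^(-19) - t^(-18) + t^(-17) - t^(-16) + t^(-15) - t^(-14) + t^(-13) - t^(-12) + t^(-11) + t^(-9):
  (-)t^(-28) = -6.45039e-32
  (+)t^(-27) = 8.38551e-31
  (-)t^(-26) = -1.09012e-29
  (+)t^(-25) = 1.41715e-28
  (-)t^(-24) = -1.8423e-27
  (+)t^(-23) = 2.39499e-26
  (-)t^(-22) = -3.11348e-25
  (+)t^(-21) = 4.04753e-24
  (-)t^(-20) = -5.26178e-23
  (+)t^(-19) = 6.84032e-22
  (-)t^(-18) = -8.89241e-21
  (+)t^(-17) = 1.15601e-19
  (-)t^(-16) = -1.50282e-18
  (+)t^(-15) = 1.95366e-17
  (-)t^(-14) = -2.53976e-16
  (+)t^(-13) = 3.30169e-15
  (-)t^(-12) = -4.2922e-14
  (+)t^(-11) = 5.57986e-13
  (+)t^(-9) = 9.42996e-11
Sum = (-6.45039e-32) + (8.38551e-31) + (-1.09012e-29) + (1.41715e-28) + (-1.8423e-27) + (2.39499e-26) + (-3.11348e-25) + (4.04753e-24) + (-5.26178e-23) + (6.84032e-22) + (-8.89241e-21) + (1.15601e-19) + (-1.50282e-18) + (1.95366e-17) + (-2.53976e-16) + (3.30169e-15) + (-4.2922e-14) + (5.57986e-13) + (9.42996e-11)
= 9.481772502e-11
Rounded to 6 significant figures: 9.48177e-11

9.48177e-11


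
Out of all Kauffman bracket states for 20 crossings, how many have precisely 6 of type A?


We choose which 6 of 20 crossings get A-smoothings.
C(20, 6) = 20! / (6! * 14!)
= 38760

38760


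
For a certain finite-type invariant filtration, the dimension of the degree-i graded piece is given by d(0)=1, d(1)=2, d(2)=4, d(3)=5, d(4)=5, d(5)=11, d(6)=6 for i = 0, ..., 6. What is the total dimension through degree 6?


Total dimension = d(0) + d(1) + ... + d(6)
= 1 + 2 + 4 + 5 + 5 + 11 + 6
= 34

34


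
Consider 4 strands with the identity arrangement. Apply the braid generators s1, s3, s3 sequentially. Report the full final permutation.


Starting with identity [1, 2, 3, 4].
Apply generators in sequence:
  After s1: [2, 1, 3, 4]
  After s3: [2, 1, 4, 3]
  After s3: [2, 1, 3, 4]
Final permutation: [2, 1, 3, 4]

[2, 1, 3, 4]


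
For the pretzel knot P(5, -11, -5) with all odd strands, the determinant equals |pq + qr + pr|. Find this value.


Step 1: Compute pq + qr + pr.
pq = 5*(-11) = -55
qr = (-11)*(-5) = 55
pr = 5*(-5) = -25
pq + qr + pr = -55 + 55 + (-25) = -25
Step 2: Take absolute value.
det(P(5,-11,-5)) = |-25| = 25

25


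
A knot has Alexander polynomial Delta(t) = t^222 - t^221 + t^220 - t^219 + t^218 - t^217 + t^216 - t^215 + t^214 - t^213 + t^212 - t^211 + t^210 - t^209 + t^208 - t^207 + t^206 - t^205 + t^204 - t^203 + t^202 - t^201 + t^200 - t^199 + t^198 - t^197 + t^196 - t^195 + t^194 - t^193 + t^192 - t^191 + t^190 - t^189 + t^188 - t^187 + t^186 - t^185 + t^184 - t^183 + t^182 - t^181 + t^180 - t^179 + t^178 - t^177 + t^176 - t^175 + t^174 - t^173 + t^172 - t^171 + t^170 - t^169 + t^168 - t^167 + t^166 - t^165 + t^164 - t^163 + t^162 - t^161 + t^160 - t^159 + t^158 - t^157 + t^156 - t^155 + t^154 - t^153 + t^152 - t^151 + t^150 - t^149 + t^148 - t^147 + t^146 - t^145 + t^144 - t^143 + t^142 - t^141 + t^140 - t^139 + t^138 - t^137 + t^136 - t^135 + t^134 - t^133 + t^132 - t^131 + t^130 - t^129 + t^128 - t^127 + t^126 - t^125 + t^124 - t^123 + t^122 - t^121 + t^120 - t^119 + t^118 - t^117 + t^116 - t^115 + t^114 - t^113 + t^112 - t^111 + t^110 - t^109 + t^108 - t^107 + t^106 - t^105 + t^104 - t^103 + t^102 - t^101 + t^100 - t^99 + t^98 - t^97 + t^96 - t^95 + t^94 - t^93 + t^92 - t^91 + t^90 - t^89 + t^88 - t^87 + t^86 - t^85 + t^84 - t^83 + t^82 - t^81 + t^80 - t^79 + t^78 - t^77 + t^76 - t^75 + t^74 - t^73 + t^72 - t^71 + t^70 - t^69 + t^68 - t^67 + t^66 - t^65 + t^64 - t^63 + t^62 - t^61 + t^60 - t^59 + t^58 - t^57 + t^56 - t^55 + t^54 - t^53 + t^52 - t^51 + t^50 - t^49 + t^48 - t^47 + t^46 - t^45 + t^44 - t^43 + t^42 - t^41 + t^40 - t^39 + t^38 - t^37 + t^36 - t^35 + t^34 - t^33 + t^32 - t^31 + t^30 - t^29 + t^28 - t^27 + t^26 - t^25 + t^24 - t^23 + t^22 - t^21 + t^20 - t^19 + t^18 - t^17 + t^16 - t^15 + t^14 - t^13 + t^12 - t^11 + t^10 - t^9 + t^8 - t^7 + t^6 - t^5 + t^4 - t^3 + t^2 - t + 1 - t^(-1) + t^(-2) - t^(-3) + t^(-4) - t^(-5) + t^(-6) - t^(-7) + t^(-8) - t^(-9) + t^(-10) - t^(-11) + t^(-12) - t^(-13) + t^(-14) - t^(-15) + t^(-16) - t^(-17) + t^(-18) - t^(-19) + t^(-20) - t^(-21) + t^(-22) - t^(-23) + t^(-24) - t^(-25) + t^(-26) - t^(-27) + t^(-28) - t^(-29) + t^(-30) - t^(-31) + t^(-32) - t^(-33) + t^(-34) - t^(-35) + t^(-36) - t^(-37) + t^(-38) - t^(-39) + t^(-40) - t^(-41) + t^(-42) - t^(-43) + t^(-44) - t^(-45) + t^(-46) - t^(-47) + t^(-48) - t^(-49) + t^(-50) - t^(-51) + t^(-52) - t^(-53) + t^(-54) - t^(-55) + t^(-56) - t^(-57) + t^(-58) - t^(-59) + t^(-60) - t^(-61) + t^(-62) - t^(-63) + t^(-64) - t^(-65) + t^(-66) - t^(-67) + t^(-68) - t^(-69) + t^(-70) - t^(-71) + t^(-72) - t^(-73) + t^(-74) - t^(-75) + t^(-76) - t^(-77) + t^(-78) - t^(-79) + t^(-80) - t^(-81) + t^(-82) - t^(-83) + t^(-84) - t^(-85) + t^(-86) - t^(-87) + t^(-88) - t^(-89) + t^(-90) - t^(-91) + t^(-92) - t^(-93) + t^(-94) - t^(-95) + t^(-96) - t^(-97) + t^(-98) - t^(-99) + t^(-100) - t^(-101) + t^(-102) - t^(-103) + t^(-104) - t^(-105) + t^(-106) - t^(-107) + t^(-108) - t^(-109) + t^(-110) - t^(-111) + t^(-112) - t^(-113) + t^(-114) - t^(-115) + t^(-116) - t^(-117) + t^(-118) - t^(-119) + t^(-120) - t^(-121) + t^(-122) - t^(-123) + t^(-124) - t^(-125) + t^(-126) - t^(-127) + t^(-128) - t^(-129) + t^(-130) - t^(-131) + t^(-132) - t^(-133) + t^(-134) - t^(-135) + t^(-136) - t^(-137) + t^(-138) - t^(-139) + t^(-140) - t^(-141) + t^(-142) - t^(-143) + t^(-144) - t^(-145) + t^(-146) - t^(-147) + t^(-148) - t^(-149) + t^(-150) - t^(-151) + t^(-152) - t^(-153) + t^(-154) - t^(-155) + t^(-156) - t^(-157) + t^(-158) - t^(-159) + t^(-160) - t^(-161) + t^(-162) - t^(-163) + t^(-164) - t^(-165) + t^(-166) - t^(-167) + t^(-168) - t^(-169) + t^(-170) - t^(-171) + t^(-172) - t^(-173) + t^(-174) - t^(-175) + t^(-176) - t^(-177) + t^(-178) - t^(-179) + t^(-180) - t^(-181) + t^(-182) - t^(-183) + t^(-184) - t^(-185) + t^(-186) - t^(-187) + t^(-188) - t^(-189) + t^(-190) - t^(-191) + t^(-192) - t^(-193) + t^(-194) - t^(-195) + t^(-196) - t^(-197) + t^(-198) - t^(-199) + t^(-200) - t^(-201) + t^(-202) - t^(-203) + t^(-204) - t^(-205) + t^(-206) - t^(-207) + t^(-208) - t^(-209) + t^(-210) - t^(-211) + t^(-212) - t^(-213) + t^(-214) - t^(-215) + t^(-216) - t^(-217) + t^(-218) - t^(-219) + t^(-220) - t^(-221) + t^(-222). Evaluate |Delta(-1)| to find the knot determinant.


Step 1: The polynomial has 445 terms with alternating signs, exponents from 222 down to -222.
Step 2: Substitute t = -1. The i-th term has coefficient (-1)^i and exponent (m-i),
  so its value is (-1)^i * (-1)^(m-i) = (-1)^m = 1 for every i.
Step 3: All 445 terms equal 1, so Delta(-1) = 445 * (1) = 445
Step 4: |Delta(-1)| = 445

445


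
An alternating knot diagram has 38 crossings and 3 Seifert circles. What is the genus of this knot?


For alternating knots, g = (c - s + 1)/2.
= (38 - 3 + 1)/2
= 36/2 = 18

18


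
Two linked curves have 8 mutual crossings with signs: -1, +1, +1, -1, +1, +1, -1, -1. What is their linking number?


Step 1: Count positive crossings: 4
Step 2: Count negative crossings: 4
Step 3: Sum of signs = 4 - 4 = 0
Step 4: Linking number = sum/2 = 0/2 = 0

0


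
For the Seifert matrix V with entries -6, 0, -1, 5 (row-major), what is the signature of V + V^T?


Step 1: V + V^T = [[-12, -1], [-1, 10]]
Step 2: trace = -2, det = -121
Step 3: Discriminant = (-2)^2 - 4*(-121) = 488
Step 4: Eigenvalues: 10.0454, -12.0454
Step 5: Signature = (# positive eigenvalues) - (# negative eigenvalues) = 0

0


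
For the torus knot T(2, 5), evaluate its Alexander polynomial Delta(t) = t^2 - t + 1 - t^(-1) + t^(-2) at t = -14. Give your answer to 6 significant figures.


Substituting t = -14 into Delta(t) = t^2 - t + 1 - t^(-1) + t^(-2):
Term values: (196) + (14) + (1) + (0.0714286) + (0.00510204)
Sum = 211.0765306
Rounded to 6 significant figures: 211.077

211.077


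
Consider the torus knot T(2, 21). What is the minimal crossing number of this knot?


For a torus knot T(p, q) with gcd(p,q)=1,
the crossing number is min(p*(q-1), q*(p-1)).
p*(q-1) = 2*20 = 40
q*(p-1) = 21*1 = 21
min(40, 21) = 21

21


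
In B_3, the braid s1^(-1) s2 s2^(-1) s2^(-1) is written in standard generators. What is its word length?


The word length counts the number of generators (including inverses).
Listing each generator: s1^(-1), s2, s2^(-1), s2^(-1)
There are 4 generators in this braid word.

4


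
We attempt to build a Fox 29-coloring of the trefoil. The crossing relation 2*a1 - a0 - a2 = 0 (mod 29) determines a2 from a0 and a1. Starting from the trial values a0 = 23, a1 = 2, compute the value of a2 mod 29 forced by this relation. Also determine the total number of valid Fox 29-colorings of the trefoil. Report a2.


Step 1: Apply the given crossing relation 2*a1 - a0 - a2 = 0 (mod 29).
  a2 = 2*a1 - a0 mod 29
  a2 = 2*2 - 23 mod 29
  a2 = 4 - 23 mod 29
  a2 = -19 mod 29 = 10
Step 2: The trefoil has determinant 3.
  Number of Fox p-colorings (p prime) is p^2 if p = 3, else p.
  Since 29 does not divide 3, only trivial (constant) colorings exist.
  (So the trial a0 = 23, a1 = 2 with a0 != a1 does NOT extend to a valid coloring of the whole trefoil: the other two crossing relations require 3*(a1 - a0) = 0 (mod 29), which fails.)
  Total colorings = 29
Step 3: a2 = 10, total Fox 29-colorings = 29

10


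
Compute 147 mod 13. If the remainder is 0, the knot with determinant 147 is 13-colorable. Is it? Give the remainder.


Step 1: A knot is p-colorable if and only if p divides its determinant.
Step 2: Compute 147 mod 13.
147 = 11 * 13 + 4
Step 3: 147 mod 13 = 4
Step 4: The knot is 13-colorable: no

4


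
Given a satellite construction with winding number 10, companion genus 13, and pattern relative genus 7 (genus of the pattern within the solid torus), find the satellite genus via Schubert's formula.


Schubert: g(satellite) = g_rel(pattern) + |winding| * g(companion),
where g_rel(pattern) is the genus of the pattern relative to the solid torus.
= 7 + 10 * 13
= 7 + 130 = 137

137


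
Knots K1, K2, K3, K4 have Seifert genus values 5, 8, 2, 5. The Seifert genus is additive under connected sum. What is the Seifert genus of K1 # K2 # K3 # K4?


The Seifert genus is additive under connected sum.
Seifert genus(K1 # K2 # K3 # K4) = (5) + (8) + (2) + (5)
= 20

20


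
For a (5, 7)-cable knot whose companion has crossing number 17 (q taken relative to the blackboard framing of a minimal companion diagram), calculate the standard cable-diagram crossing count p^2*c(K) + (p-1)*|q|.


Step 1: Each of the c(K) crossings of the companion diagram becomes p*p = p^2 crossings among the p parallel strands, and each of the |q| twists s_1 s_2 ... s_(p-1) adds (p-1) crossings.
  Crossings = p^2 * c(K) + (p-1)*|q|
Step 2: = 5^2 * 17 + (5-1)*7
Step 3: = 25*17 + 4*7
Step 4: = 425 + 28 = 453

453


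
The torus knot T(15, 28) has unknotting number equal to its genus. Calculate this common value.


For a torus knot T(p,q), both the unknotting number and genus equal (p-1)(q-1)/2.
= (15-1)(28-1)/2
= 14*27/2
= 378/2 = 189

189


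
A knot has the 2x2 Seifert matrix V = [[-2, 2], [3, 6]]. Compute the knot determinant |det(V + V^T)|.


Step 1: Form V + V^T where V = [[-2, 2], [3, 6]]
  V^T = [[-2, 3], [2, 6]]
  V + V^T = [[-4, 5], [5, 12]]
Step 2: det(V + V^T) = (-4)*12 - 5*5
  = -48 - 25 = -73
Step 3: Knot determinant = |det(V + V^T)| = |-73| = 73

73


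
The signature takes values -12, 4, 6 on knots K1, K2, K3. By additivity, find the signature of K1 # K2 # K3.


The signature is additive under connected sum.
signature(K1 # K2 # K3) = (-12) + (4) + (6)
= -2

-2


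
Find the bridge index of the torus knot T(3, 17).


The bridge number of T(p,q) is min(p,q).
min(3, 17) = 3

3


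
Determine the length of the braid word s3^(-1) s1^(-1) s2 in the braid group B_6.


The word length counts the number of generators (including inverses).
Listing each generator: s3^(-1), s1^(-1), s2
There are 3 generators in this braid word.

3


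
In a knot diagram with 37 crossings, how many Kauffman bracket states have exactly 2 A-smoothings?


We choose which 2 of 37 crossings get A-smoothings.
C(37, 2) = 37! / (2! * 35!)
= 666

666


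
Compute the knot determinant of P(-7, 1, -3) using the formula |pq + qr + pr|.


Step 1: Compute pq + qr + pr.
pq = (-7)*1 = -7
qr = 1*(-3) = -3
pr = (-7)*(-3) = 21
pq + qr + pr = -7 + (-3) + 21 = 11
Step 2: Take absolute value.
det(P(-7,1,-3)) = |11| = 11

11


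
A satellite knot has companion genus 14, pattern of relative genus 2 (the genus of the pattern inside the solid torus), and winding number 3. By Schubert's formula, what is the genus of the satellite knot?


Schubert: g(satellite) = g_rel(pattern) + |winding| * g(companion),
where g_rel(pattern) is the genus of the pattern relative to the solid torus.
= 2 + 3 * 14
= 2 + 42 = 44

44


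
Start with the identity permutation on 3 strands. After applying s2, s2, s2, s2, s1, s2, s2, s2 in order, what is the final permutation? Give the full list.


Starting with identity [1, 2, 3].
Apply generators in sequence:
  After s2: [1, 3, 2]
  After s2: [1, 2, 3]
  After s2: [1, 3, 2]
  After s2: [1, 2, 3]
  After s1: [2, 1, 3]
  After s2: [2, 3, 1]
  After s2: [2, 1, 3]
  After s2: [2, 3, 1]
Final permutation: [2, 3, 1]

[2, 3, 1]


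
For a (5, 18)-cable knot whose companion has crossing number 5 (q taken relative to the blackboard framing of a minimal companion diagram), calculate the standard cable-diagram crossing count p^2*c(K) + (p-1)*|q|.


Step 1: Each of the c(K) crossings of the companion diagram becomes p*p = p^2 crossings among the p parallel strands, and each of the |q| twists s_1 s_2 ... s_(p-1) adds (p-1) crossings.
  Crossings = p^2 * c(K) + (p-1)*|q|
Step 2: = 5^2 * 5 + (5-1)*18
Step 3: = 25*5 + 4*18
Step 4: = 125 + 72 = 197

197


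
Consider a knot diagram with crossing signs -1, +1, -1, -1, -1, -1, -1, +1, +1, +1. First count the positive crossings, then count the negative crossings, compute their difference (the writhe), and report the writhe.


Step 1: Count positive crossings (+1).
Positive crossings: 4
Step 2: Count negative crossings (-1).
Negative crossings: 6
Step 3: Writhe = (positive) - (negative)
w = 4 - 6 = -2
Step 4: |w| = 2, and w is negative

-2


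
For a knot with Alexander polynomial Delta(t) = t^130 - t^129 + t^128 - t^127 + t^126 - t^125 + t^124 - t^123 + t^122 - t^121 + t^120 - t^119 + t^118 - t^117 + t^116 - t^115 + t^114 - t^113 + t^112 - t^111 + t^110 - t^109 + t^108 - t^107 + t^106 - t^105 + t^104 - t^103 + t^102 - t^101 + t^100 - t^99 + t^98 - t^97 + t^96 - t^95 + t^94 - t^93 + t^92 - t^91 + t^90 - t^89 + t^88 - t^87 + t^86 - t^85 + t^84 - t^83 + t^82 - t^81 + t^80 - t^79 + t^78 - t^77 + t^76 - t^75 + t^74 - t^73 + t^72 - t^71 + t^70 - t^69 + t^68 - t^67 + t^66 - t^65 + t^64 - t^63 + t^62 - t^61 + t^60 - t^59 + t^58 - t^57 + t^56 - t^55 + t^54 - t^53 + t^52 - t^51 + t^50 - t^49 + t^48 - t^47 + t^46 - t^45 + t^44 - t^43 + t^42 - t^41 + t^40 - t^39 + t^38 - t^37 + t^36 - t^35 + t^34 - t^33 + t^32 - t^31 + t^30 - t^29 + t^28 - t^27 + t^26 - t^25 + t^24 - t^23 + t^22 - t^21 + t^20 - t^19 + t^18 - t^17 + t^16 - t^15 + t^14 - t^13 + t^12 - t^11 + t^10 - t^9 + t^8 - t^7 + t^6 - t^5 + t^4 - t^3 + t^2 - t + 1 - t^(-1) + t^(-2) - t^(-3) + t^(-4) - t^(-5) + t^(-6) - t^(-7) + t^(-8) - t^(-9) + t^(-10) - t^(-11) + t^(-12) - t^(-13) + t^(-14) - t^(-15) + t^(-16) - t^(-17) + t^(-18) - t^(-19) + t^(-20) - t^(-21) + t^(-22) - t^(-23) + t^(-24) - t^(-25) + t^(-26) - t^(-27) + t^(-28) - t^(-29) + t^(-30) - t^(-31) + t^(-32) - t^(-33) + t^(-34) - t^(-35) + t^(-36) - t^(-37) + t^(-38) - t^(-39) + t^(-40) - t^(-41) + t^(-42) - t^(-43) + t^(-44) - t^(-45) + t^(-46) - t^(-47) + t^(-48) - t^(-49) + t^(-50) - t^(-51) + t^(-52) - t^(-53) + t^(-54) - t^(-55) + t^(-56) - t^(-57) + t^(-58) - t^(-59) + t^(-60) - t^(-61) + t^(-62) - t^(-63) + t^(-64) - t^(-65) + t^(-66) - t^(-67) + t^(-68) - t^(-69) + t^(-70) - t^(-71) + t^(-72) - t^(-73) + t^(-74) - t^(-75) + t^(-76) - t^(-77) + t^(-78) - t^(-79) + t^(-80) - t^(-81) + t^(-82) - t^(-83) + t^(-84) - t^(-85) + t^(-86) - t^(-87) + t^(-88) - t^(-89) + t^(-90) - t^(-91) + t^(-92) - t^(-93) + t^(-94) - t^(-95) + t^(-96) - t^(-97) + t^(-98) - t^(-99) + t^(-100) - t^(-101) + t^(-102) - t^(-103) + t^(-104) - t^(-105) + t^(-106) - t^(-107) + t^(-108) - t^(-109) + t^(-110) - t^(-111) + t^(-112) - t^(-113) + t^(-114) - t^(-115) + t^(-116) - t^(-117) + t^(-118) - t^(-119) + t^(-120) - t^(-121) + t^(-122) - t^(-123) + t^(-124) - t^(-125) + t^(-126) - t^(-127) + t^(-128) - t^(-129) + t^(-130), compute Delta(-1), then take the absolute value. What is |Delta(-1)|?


Step 1: The polynomial has 261 terms with alternating signs, exponents from 130 down to -130.
Step 2: Substitute t = -1. The i-th term has coefficient (-1)^i and exponent (m-i),
  so its value is (-1)^i * (-1)^(m-i) = (-1)^m = 1 for every i.
Step 3: All 261 terms equal 1, so Delta(-1) = 261 * (1) = 261
Step 4: |Delta(-1)| = 261

261
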